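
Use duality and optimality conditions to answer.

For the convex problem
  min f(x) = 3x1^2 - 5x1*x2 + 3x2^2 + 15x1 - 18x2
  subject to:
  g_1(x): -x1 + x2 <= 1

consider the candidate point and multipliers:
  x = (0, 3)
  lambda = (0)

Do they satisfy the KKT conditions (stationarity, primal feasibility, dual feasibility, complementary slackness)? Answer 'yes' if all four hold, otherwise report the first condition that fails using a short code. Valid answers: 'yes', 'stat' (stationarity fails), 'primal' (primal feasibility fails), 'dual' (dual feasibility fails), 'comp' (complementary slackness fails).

Gradient of f: grad f(x) = Q x + c = (0, 0)
Constraint values g_i(x) = a_i^T x - b_i:
  g_1((0, 3)) = 2
Stationarity residual: grad f(x) + sum_i lambda_i a_i = (0, 0)
  -> stationarity OK
Primal feasibility (all g_i <= 0): FAILS
Dual feasibility (all lambda_i >= 0): OK
Complementary slackness (lambda_i * g_i(x) = 0 for all i): OK

Verdict: the first failing condition is primal_feasibility -> primal.

primal


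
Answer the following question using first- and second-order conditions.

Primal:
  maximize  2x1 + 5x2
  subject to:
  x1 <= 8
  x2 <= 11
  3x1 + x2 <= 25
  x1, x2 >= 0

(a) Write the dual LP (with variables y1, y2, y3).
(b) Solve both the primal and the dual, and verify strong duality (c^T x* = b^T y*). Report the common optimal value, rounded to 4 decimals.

The standard primal-dual pair for 'max c^T x s.t. A x <= b, x >= 0' is:
  Dual:  min b^T y  s.t.  A^T y >= c,  y >= 0.

So the dual LP is:
  minimize  8y1 + 11y2 + 25y3
  subject to:
    y1 + 3y3 >= 2
    y2 + y3 >= 5
    y1, y2, y3 >= 0

Solving the primal: x* = (4.6667, 11).
  primal value c^T x* = 64.3333.
Solving the dual: y* = (0, 4.3333, 0.6667).
  dual value b^T y* = 64.3333.
Strong duality: c^T x* = b^T y*. Confirmed.

64.3333


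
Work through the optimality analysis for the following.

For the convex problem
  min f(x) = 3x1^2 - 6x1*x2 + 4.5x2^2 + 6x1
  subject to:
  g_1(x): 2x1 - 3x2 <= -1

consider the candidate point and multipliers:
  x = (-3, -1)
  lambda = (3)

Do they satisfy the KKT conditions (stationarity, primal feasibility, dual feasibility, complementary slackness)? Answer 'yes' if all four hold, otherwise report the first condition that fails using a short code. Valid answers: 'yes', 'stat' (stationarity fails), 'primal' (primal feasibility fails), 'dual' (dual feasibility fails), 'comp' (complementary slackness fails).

Gradient of f: grad f(x) = Q x + c = (-6, 9)
Constraint values g_i(x) = a_i^T x - b_i:
  g_1((-3, -1)) = -2
Stationarity residual: grad f(x) + sum_i lambda_i a_i = (0, 0)
  -> stationarity OK
Primal feasibility (all g_i <= 0): OK
Dual feasibility (all lambda_i >= 0): OK
Complementary slackness (lambda_i * g_i(x) = 0 for all i): FAILS

Verdict: the first failing condition is complementary_slackness -> comp.

comp


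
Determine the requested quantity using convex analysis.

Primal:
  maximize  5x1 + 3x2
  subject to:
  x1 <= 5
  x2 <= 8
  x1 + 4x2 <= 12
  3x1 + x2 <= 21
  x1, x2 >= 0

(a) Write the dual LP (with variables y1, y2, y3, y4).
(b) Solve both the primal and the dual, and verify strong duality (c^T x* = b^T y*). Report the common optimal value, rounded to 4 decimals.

The standard primal-dual pair for 'max c^T x s.t. A x <= b, x >= 0' is:
  Dual:  min b^T y  s.t.  A^T y >= c,  y >= 0.

So the dual LP is:
  minimize  5y1 + 8y2 + 12y3 + 21y4
  subject to:
    y1 + y3 + 3y4 >= 5
    y2 + 4y3 + y4 >= 3
    y1, y2, y3, y4 >= 0

Solving the primal: x* = (5, 1.75).
  primal value c^T x* = 30.25.
Solving the dual: y* = (4.25, 0, 0.75, 0).
  dual value b^T y* = 30.25.
Strong duality: c^T x* = b^T y*. Confirmed.

30.25


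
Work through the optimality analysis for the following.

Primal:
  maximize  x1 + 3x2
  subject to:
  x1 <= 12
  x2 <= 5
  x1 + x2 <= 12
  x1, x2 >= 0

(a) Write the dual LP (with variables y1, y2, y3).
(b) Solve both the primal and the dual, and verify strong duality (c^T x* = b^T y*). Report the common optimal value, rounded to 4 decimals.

The standard primal-dual pair for 'max c^T x s.t. A x <= b, x >= 0' is:
  Dual:  min b^T y  s.t.  A^T y >= c,  y >= 0.

So the dual LP is:
  minimize  12y1 + 5y2 + 12y3
  subject to:
    y1 + y3 >= 1
    y2 + y3 >= 3
    y1, y2, y3 >= 0

Solving the primal: x* = (7, 5).
  primal value c^T x* = 22.
Solving the dual: y* = (0, 2, 1).
  dual value b^T y* = 22.
Strong duality: c^T x* = b^T y*. Confirmed.

22


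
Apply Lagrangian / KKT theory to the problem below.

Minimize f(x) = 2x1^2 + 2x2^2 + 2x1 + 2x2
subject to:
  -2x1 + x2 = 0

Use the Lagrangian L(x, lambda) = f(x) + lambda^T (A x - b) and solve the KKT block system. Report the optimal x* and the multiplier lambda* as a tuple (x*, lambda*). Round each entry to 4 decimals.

Form the Lagrangian:
  L(x, lambda) = (1/2) x^T Q x + c^T x + lambda^T (A x - b)
Stationarity (grad_x L = 0): Q x + c + A^T lambda = 0.
Primal feasibility: A x = b.

This gives the KKT block system:
  [ Q   A^T ] [ x     ]   [-c ]
  [ A    0  ] [ lambda ] = [ b ]

Solving the linear system:
  x*      = (-0.3, -0.6)
  lambda* = (0.4)
  f(x*)   = -0.9

x* = (-0.3, -0.6), lambda* = (0.4)


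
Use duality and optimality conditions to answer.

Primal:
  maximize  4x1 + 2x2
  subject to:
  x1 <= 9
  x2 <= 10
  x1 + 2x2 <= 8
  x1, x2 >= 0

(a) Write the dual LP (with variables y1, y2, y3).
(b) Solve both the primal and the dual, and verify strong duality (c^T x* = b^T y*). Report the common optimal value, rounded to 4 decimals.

The standard primal-dual pair for 'max c^T x s.t. A x <= b, x >= 0' is:
  Dual:  min b^T y  s.t.  A^T y >= c,  y >= 0.

So the dual LP is:
  minimize  9y1 + 10y2 + 8y3
  subject to:
    y1 + y3 >= 4
    y2 + 2y3 >= 2
    y1, y2, y3 >= 0

Solving the primal: x* = (8, 0).
  primal value c^T x* = 32.
Solving the dual: y* = (0, 0, 4).
  dual value b^T y* = 32.
Strong duality: c^T x* = b^T y*. Confirmed.

32


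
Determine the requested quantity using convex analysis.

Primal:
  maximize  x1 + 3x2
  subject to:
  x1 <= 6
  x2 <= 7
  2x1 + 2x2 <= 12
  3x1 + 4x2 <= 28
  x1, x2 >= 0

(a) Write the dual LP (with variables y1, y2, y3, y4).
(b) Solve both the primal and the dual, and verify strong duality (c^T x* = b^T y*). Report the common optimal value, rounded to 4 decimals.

The standard primal-dual pair for 'max c^T x s.t. A x <= b, x >= 0' is:
  Dual:  min b^T y  s.t.  A^T y >= c,  y >= 0.

So the dual LP is:
  minimize  6y1 + 7y2 + 12y3 + 28y4
  subject to:
    y1 + 2y3 + 3y4 >= 1
    y2 + 2y3 + 4y4 >= 3
    y1, y2, y3, y4 >= 0

Solving the primal: x* = (0, 6).
  primal value c^T x* = 18.
Solving the dual: y* = (0, 0, 1.5, 0).
  dual value b^T y* = 18.
Strong duality: c^T x* = b^T y*. Confirmed.

18


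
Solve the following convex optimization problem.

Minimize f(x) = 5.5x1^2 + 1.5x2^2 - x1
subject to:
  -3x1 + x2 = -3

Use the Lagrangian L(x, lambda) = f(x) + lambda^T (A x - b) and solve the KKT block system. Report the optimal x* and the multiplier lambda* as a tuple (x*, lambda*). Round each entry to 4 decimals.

Form the Lagrangian:
  L(x, lambda) = (1/2) x^T Q x + c^T x + lambda^T (A x - b)
Stationarity (grad_x L = 0): Q x + c + A^T lambda = 0.
Primal feasibility: A x = b.

This gives the KKT block system:
  [ Q   A^T ] [ x     ]   [-c ]
  [ A    0  ] [ lambda ] = [ b ]

Solving the linear system:
  x*      = (0.7368, -0.7895)
  lambda* = (2.3684)
  f(x*)   = 3.1842

x* = (0.7368, -0.7895), lambda* = (2.3684)


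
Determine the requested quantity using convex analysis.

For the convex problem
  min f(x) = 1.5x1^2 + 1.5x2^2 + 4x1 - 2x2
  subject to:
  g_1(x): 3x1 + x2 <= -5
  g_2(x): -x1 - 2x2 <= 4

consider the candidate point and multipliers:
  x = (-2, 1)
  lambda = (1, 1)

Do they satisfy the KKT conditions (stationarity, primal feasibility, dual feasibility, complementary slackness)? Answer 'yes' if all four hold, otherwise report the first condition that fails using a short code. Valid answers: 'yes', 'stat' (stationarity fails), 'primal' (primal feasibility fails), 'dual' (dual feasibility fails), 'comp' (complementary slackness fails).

Gradient of f: grad f(x) = Q x + c = (-2, 1)
Constraint values g_i(x) = a_i^T x - b_i:
  g_1((-2, 1)) = 0
  g_2((-2, 1)) = -4
Stationarity residual: grad f(x) + sum_i lambda_i a_i = (0, 0)
  -> stationarity OK
Primal feasibility (all g_i <= 0): OK
Dual feasibility (all lambda_i >= 0): OK
Complementary slackness (lambda_i * g_i(x) = 0 for all i): FAILS

Verdict: the first failing condition is complementary_slackness -> comp.

comp


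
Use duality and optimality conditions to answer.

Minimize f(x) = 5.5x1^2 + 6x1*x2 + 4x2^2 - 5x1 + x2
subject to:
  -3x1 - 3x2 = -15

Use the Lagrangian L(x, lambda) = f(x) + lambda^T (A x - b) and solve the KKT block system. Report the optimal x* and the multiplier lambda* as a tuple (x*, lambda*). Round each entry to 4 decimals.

Form the Lagrangian:
  L(x, lambda) = (1/2) x^T Q x + c^T x + lambda^T (A x - b)
Stationarity (grad_x L = 0): Q x + c + A^T lambda = 0.
Primal feasibility: A x = b.

This gives the KKT block system:
  [ Q   A^T ] [ x     ]   [-c ]
  [ A    0  ] [ lambda ] = [ b ]

Solving the linear system:
  x*      = (2.2857, 2.7143)
  lambda* = (12.1429)
  f(x*)   = 86.7143

x* = (2.2857, 2.7143), lambda* = (12.1429)


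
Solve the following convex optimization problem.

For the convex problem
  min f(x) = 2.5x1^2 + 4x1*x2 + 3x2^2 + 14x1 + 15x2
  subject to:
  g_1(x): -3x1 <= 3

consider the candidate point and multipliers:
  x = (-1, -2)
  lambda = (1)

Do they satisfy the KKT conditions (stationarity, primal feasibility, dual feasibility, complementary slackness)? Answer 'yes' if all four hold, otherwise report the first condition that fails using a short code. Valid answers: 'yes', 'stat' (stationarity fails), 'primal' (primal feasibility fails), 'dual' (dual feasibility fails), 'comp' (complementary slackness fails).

Gradient of f: grad f(x) = Q x + c = (1, -1)
Constraint values g_i(x) = a_i^T x - b_i:
  g_1((-1, -2)) = 0
Stationarity residual: grad f(x) + sum_i lambda_i a_i = (-2, -1)
  -> stationarity FAILS
Primal feasibility (all g_i <= 0): OK
Dual feasibility (all lambda_i >= 0): OK
Complementary slackness (lambda_i * g_i(x) = 0 for all i): OK

Verdict: the first failing condition is stationarity -> stat.

stat


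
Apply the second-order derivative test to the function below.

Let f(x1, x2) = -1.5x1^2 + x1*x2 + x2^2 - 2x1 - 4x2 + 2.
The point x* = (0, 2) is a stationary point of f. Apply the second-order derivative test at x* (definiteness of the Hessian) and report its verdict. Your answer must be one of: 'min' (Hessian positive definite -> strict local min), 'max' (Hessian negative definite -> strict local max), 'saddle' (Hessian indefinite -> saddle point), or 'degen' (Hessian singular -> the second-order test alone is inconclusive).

Compute the Hessian H = grad^2 f:
  H = [[-3, 1], [1, 2]]
Verify stationarity: grad f(x*) = H x* + g = (0, 0).
Eigenvalues of H: -3.1926, 2.1926.
Eigenvalues have mixed signs, so H is indefinite -> x* is a saddle point.

saddle


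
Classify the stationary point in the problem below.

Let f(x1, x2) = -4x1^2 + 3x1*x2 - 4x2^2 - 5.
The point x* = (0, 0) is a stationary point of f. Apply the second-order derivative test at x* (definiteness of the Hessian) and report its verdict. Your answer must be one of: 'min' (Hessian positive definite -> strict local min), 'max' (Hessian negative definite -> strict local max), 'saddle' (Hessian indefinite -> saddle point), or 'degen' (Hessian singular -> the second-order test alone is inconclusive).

Compute the Hessian H = grad^2 f:
  H = [[-8, 3], [3, -8]]
Verify stationarity: grad f(x*) = H x* + g = (0, 0).
Eigenvalues of H: -11, -5.
Both eigenvalues < 0, so H is negative definite -> x* is a strict local max.

max


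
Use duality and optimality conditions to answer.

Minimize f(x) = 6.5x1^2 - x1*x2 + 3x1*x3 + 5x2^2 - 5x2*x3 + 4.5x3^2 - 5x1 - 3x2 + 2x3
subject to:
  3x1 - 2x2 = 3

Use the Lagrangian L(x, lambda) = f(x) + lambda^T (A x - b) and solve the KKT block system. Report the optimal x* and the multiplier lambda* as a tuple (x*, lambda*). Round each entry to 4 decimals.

Form the Lagrangian:
  L(x, lambda) = (1/2) x^T Q x + c^T x + lambda^T (A x - b)
Stationarity (grad_x L = 0): Q x + c + A^T lambda = 0.
Primal feasibility: A x = b.

This gives the KKT block system:
  [ Q   A^T ] [ x     ]   [-c ]
  [ A    0  ] [ lambda ] = [ b ]

Solving the linear system:
  x*      = (0.8512, -0.2231, -0.6299)
  lambda* = (-1.4665)
  f(x*)   = -0.2236

x* = (0.8512, -0.2231, -0.6299), lambda* = (-1.4665)


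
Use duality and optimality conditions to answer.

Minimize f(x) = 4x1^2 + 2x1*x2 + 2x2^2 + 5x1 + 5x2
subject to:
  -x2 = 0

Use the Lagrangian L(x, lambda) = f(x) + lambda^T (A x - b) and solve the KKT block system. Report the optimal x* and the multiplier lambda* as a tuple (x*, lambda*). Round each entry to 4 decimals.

Form the Lagrangian:
  L(x, lambda) = (1/2) x^T Q x + c^T x + lambda^T (A x - b)
Stationarity (grad_x L = 0): Q x + c + A^T lambda = 0.
Primal feasibility: A x = b.

This gives the KKT block system:
  [ Q   A^T ] [ x     ]   [-c ]
  [ A    0  ] [ lambda ] = [ b ]

Solving the linear system:
  x*      = (-0.625, 0)
  lambda* = (3.75)
  f(x*)   = -1.5625

x* = (-0.625, 0), lambda* = (3.75)


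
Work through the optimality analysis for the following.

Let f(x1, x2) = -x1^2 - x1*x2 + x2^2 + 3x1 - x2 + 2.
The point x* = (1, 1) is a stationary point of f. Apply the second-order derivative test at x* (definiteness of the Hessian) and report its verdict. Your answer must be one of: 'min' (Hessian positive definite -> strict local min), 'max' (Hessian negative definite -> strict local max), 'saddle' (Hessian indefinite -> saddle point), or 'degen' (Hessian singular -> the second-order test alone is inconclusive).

Compute the Hessian H = grad^2 f:
  H = [[-2, -1], [-1, 2]]
Verify stationarity: grad f(x*) = H x* + g = (0, 0).
Eigenvalues of H: -2.2361, 2.2361.
Eigenvalues have mixed signs, so H is indefinite -> x* is a saddle point.

saddle


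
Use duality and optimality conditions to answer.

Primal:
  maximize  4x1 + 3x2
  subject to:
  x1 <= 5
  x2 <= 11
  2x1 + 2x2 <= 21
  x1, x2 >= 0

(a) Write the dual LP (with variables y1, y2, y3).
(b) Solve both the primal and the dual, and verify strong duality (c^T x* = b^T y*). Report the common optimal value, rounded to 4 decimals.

The standard primal-dual pair for 'max c^T x s.t. A x <= b, x >= 0' is:
  Dual:  min b^T y  s.t.  A^T y >= c,  y >= 0.

So the dual LP is:
  minimize  5y1 + 11y2 + 21y3
  subject to:
    y1 + 2y3 >= 4
    y2 + 2y3 >= 3
    y1, y2, y3 >= 0

Solving the primal: x* = (5, 5.5).
  primal value c^T x* = 36.5.
Solving the dual: y* = (1, 0, 1.5).
  dual value b^T y* = 36.5.
Strong duality: c^T x* = b^T y*. Confirmed.

36.5


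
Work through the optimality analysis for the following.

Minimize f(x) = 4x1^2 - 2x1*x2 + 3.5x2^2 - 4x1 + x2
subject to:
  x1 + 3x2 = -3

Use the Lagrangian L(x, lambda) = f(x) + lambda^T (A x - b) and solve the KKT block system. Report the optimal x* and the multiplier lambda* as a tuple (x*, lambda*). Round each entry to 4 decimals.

Form the Lagrangian:
  L(x, lambda) = (1/2) x^T Q x + c^T x + lambda^T (A x - b)
Stationarity (grad_x L = 0): Q x + c + A^T lambda = 0.
Primal feasibility: A x = b.

This gives the KKT block system:
  [ Q   A^T ] [ x     ]   [-c ]
  [ A    0  ] [ lambda ] = [ b ]

Solving the linear system:
  x*      = (0, -1)
  lambda* = (2)
  f(x*)   = 2.5

x* = (0, -1), lambda* = (2)


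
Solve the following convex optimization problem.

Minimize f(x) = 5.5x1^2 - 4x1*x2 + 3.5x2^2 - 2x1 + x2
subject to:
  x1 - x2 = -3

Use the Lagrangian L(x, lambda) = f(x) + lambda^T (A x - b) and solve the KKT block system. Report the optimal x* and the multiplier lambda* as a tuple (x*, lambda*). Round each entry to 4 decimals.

Form the Lagrangian:
  L(x, lambda) = (1/2) x^T Q x + c^T x + lambda^T (A x - b)
Stationarity (grad_x L = 0): Q x + c + A^T lambda = 0.
Primal feasibility: A x = b.

This gives the KKT block system:
  [ Q   A^T ] [ x     ]   [-c ]
  [ A    0  ] [ lambda ] = [ b ]

Solving the linear system:
  x*      = (-0.8, 2.2)
  lambda* = (19.6)
  f(x*)   = 31.3

x* = (-0.8, 2.2), lambda* = (19.6)


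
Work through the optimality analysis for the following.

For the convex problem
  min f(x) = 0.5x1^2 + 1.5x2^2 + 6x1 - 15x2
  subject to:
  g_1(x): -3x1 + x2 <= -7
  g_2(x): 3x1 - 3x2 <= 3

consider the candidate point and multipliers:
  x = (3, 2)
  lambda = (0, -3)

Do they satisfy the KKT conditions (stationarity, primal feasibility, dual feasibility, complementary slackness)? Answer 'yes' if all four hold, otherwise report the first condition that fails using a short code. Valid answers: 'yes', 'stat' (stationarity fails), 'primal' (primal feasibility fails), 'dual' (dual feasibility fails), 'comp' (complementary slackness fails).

Gradient of f: grad f(x) = Q x + c = (9, -9)
Constraint values g_i(x) = a_i^T x - b_i:
  g_1((3, 2)) = 0
  g_2((3, 2)) = 0
Stationarity residual: grad f(x) + sum_i lambda_i a_i = (0, 0)
  -> stationarity OK
Primal feasibility (all g_i <= 0): OK
Dual feasibility (all lambda_i >= 0): FAILS
Complementary slackness (lambda_i * g_i(x) = 0 for all i): OK

Verdict: the first failing condition is dual_feasibility -> dual.

dual


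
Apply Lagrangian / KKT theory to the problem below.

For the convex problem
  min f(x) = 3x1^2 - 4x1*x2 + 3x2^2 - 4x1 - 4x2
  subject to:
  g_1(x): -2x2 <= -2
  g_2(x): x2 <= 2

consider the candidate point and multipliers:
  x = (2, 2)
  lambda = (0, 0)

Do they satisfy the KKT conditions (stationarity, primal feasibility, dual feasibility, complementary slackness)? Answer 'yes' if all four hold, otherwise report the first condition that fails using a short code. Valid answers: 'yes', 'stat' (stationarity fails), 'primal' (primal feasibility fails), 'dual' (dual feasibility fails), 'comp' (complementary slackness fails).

Gradient of f: grad f(x) = Q x + c = (0, 0)
Constraint values g_i(x) = a_i^T x - b_i:
  g_1((2, 2)) = -2
  g_2((2, 2)) = 0
Stationarity residual: grad f(x) + sum_i lambda_i a_i = (0, 0)
  -> stationarity OK
Primal feasibility (all g_i <= 0): OK
Dual feasibility (all lambda_i >= 0): OK
Complementary slackness (lambda_i * g_i(x) = 0 for all i): OK

Verdict: yes, KKT holds.

yes


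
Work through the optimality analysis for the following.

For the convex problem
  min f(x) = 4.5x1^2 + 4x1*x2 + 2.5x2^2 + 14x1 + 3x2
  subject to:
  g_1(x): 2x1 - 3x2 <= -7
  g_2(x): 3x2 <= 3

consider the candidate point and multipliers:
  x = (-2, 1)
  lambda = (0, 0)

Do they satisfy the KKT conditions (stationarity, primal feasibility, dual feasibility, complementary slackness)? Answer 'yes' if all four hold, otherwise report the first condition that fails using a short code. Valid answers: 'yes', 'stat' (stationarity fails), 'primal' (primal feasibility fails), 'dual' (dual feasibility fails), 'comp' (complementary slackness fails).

Gradient of f: grad f(x) = Q x + c = (0, 0)
Constraint values g_i(x) = a_i^T x - b_i:
  g_1((-2, 1)) = 0
  g_2((-2, 1)) = 0
Stationarity residual: grad f(x) + sum_i lambda_i a_i = (0, 0)
  -> stationarity OK
Primal feasibility (all g_i <= 0): OK
Dual feasibility (all lambda_i >= 0): OK
Complementary slackness (lambda_i * g_i(x) = 0 for all i): OK

Verdict: yes, KKT holds.

yes


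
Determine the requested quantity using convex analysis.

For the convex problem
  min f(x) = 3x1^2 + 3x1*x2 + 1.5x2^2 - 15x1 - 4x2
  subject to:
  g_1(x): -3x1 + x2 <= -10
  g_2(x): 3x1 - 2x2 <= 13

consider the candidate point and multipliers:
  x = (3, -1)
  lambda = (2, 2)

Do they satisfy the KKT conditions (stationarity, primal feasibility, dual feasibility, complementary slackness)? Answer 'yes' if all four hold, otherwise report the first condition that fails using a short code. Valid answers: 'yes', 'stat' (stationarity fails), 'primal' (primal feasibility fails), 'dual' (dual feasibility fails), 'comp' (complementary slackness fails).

Gradient of f: grad f(x) = Q x + c = (0, 2)
Constraint values g_i(x) = a_i^T x - b_i:
  g_1((3, -1)) = 0
  g_2((3, -1)) = -2
Stationarity residual: grad f(x) + sum_i lambda_i a_i = (0, 0)
  -> stationarity OK
Primal feasibility (all g_i <= 0): OK
Dual feasibility (all lambda_i >= 0): OK
Complementary slackness (lambda_i * g_i(x) = 0 for all i): FAILS

Verdict: the first failing condition is complementary_slackness -> comp.

comp


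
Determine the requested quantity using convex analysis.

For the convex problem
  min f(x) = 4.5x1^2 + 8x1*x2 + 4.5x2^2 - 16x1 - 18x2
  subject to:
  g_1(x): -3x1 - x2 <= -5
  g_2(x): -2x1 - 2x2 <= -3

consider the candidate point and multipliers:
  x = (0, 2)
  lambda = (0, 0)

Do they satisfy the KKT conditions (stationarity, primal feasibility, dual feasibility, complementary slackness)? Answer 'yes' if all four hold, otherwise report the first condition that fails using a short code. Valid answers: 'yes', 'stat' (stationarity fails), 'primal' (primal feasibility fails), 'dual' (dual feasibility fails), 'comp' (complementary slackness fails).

Gradient of f: grad f(x) = Q x + c = (0, 0)
Constraint values g_i(x) = a_i^T x - b_i:
  g_1((0, 2)) = 3
  g_2((0, 2)) = -1
Stationarity residual: grad f(x) + sum_i lambda_i a_i = (0, 0)
  -> stationarity OK
Primal feasibility (all g_i <= 0): FAILS
Dual feasibility (all lambda_i >= 0): OK
Complementary slackness (lambda_i * g_i(x) = 0 for all i): OK

Verdict: the first failing condition is primal_feasibility -> primal.

primal


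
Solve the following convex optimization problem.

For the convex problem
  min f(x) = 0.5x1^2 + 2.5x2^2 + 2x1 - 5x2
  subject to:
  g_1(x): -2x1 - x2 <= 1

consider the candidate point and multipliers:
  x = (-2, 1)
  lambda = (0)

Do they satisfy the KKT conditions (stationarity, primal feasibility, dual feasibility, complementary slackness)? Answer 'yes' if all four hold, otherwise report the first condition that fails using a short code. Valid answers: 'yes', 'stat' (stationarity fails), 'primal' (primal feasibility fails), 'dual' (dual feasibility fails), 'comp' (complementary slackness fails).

Gradient of f: grad f(x) = Q x + c = (0, 0)
Constraint values g_i(x) = a_i^T x - b_i:
  g_1((-2, 1)) = 2
Stationarity residual: grad f(x) + sum_i lambda_i a_i = (0, 0)
  -> stationarity OK
Primal feasibility (all g_i <= 0): FAILS
Dual feasibility (all lambda_i >= 0): OK
Complementary slackness (lambda_i * g_i(x) = 0 for all i): OK

Verdict: the first failing condition is primal_feasibility -> primal.

primal


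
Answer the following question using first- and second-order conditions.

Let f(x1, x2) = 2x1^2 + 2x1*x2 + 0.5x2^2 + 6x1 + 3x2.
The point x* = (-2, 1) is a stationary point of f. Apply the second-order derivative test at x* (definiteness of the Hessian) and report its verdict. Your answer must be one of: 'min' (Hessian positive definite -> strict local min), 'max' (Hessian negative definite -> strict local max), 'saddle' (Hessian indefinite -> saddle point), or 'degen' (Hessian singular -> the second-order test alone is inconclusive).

Compute the Hessian H = grad^2 f:
  H = [[4, 2], [2, 1]]
Verify stationarity: grad f(x*) = H x* + g = (0, 0).
Eigenvalues of H: 0, 5.
H has a zero eigenvalue (singular; positive semidefinite but not definite), so H is neither positive definite, negative definite, nor indefinite. The second-order test alone is inconclusive -> degen.
(Indeed, f is constant along the null direction of H through x*, so x* is not a strict local extremum.)

degen


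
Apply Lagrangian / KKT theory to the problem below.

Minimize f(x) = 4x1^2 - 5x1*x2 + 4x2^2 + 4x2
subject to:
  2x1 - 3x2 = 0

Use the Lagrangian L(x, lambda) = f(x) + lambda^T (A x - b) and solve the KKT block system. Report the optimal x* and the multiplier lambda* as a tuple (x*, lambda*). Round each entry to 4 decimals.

Form the Lagrangian:
  L(x, lambda) = (1/2) x^T Q x + c^T x + lambda^T (A x - b)
Stationarity (grad_x L = 0): Q x + c + A^T lambda = 0.
Primal feasibility: A x = b.

This gives the KKT block system:
  [ Q   A^T ] [ x     ]   [-c ]
  [ A    0  ] [ lambda ] = [ b ]

Solving the linear system:
  x*      = (-0.5455, -0.3636)
  lambda* = (1.2727)
  f(x*)   = -0.7273

x* = (-0.5455, -0.3636), lambda* = (1.2727)


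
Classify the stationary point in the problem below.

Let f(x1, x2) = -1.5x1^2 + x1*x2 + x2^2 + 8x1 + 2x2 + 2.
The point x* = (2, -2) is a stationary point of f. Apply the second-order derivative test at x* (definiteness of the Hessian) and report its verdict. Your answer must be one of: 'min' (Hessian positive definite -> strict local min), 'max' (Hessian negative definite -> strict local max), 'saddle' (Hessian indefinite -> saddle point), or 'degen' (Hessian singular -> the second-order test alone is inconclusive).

Compute the Hessian H = grad^2 f:
  H = [[-3, 1], [1, 2]]
Verify stationarity: grad f(x*) = H x* + g = (0, 0).
Eigenvalues of H: -3.1926, 2.1926.
Eigenvalues have mixed signs, so H is indefinite -> x* is a saddle point.

saddle


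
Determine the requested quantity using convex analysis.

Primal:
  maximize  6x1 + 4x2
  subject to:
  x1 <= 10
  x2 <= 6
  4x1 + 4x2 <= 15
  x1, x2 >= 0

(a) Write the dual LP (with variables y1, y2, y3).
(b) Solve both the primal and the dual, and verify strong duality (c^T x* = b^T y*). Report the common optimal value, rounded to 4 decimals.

The standard primal-dual pair for 'max c^T x s.t. A x <= b, x >= 0' is:
  Dual:  min b^T y  s.t.  A^T y >= c,  y >= 0.

So the dual LP is:
  minimize  10y1 + 6y2 + 15y3
  subject to:
    y1 + 4y3 >= 6
    y2 + 4y3 >= 4
    y1, y2, y3 >= 0

Solving the primal: x* = (3.75, 0).
  primal value c^T x* = 22.5.
Solving the dual: y* = (0, 0, 1.5).
  dual value b^T y* = 22.5.
Strong duality: c^T x* = b^T y*. Confirmed.

22.5


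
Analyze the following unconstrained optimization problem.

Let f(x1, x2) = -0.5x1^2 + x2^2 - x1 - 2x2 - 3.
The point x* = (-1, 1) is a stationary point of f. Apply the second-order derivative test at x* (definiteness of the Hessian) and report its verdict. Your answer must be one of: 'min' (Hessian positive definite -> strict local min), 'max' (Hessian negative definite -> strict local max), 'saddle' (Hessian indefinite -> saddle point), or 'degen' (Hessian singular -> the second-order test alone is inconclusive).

Compute the Hessian H = grad^2 f:
  H = [[-1, 0], [0, 2]]
Verify stationarity: grad f(x*) = H x* + g = (0, 0).
Eigenvalues of H: -1, 2.
Eigenvalues have mixed signs, so H is indefinite -> x* is a saddle point.

saddle


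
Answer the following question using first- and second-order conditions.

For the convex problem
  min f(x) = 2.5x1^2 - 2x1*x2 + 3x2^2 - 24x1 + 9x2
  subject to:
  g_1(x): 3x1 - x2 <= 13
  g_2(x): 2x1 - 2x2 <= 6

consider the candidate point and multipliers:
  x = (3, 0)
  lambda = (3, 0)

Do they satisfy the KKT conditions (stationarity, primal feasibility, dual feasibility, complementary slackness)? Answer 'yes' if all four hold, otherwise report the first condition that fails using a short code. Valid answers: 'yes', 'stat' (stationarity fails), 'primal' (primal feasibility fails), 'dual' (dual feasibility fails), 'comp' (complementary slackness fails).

Gradient of f: grad f(x) = Q x + c = (-9, 3)
Constraint values g_i(x) = a_i^T x - b_i:
  g_1((3, 0)) = -4
  g_2((3, 0)) = 0
Stationarity residual: grad f(x) + sum_i lambda_i a_i = (0, 0)
  -> stationarity OK
Primal feasibility (all g_i <= 0): OK
Dual feasibility (all lambda_i >= 0): OK
Complementary slackness (lambda_i * g_i(x) = 0 for all i): FAILS

Verdict: the first failing condition is complementary_slackness -> comp.

comp


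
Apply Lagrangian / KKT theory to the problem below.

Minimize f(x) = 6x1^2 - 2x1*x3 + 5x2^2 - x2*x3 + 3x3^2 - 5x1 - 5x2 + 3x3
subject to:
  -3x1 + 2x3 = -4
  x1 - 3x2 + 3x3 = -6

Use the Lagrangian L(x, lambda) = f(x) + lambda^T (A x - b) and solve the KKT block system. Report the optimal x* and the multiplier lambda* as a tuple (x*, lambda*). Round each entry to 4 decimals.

Form the Lagrangian:
  L(x, lambda) = (1/2) x^T Q x + c^T x + lambda^T (A x - b)
Stationarity (grad_x L = 0): Q x + c + A^T lambda = 0.
Primal feasibility: A x = b.

This gives the KKT block system:
  [ Q   A^T ] [ x     ]   [-c ]
  [ A    0  ] [ lambda ] = [ b ]

Solving the linear system:
  x*      = (0.4201, 0.7701, -1.3699)
  lambda* = (1.3792, 1.3571)
  f(x*)   = 1.7993

x* = (0.4201, 0.7701, -1.3699), lambda* = (1.3792, 1.3571)


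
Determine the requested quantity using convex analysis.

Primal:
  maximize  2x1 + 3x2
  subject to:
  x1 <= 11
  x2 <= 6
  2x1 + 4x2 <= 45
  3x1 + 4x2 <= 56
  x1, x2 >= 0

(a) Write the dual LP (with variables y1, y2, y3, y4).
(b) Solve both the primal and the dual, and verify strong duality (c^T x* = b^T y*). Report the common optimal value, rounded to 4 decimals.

The standard primal-dual pair for 'max c^T x s.t. A x <= b, x >= 0' is:
  Dual:  min b^T y  s.t.  A^T y >= c,  y >= 0.

So the dual LP is:
  minimize  11y1 + 6y2 + 45y3 + 56y4
  subject to:
    y1 + 2y3 + 3y4 >= 2
    y2 + 4y3 + 4y4 >= 3
    y1, y2, y3, y4 >= 0

Solving the primal: x* = (11, 5.75).
  primal value c^T x* = 39.25.
Solving the dual: y* = (0, 0, 0.25, 0.5).
  dual value b^T y* = 39.25.
Strong duality: c^T x* = b^T y*. Confirmed.

39.25


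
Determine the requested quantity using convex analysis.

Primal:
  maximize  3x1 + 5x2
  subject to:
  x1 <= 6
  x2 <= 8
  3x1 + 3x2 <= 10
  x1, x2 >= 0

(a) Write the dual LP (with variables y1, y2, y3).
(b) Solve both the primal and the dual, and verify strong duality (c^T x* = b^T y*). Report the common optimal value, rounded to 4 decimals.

The standard primal-dual pair for 'max c^T x s.t. A x <= b, x >= 0' is:
  Dual:  min b^T y  s.t.  A^T y >= c,  y >= 0.

So the dual LP is:
  minimize  6y1 + 8y2 + 10y3
  subject to:
    y1 + 3y3 >= 3
    y2 + 3y3 >= 5
    y1, y2, y3 >= 0

Solving the primal: x* = (0, 3.3333).
  primal value c^T x* = 16.6667.
Solving the dual: y* = (0, 0, 1.6667).
  dual value b^T y* = 16.6667.
Strong duality: c^T x* = b^T y*. Confirmed.

16.6667


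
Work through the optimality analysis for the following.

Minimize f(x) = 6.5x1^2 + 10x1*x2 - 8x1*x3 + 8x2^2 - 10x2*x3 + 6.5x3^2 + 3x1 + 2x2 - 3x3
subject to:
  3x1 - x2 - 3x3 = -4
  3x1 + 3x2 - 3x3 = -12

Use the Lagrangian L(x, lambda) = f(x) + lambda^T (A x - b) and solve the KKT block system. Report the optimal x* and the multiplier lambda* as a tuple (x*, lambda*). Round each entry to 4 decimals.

Form the Lagrangian:
  L(x, lambda) = (1/2) x^T Q x + c^T x + lambda^T (A x - b)
Stationarity (grad_x L = 0): Q x + c + A^T lambda = 0.
Primal feasibility: A x = b.

This gives the KKT block system:
  [ Q   A^T ] [ x     ]   [-c ]
  [ A    0  ] [ lambda ] = [ b ]

Solving the linear system:
  x*      = (-1, -2, 1)
  lambda* = (-3, 15.6667)
  f(x*)   = 83

x* = (-1, -2, 1), lambda* = (-3, 15.6667)


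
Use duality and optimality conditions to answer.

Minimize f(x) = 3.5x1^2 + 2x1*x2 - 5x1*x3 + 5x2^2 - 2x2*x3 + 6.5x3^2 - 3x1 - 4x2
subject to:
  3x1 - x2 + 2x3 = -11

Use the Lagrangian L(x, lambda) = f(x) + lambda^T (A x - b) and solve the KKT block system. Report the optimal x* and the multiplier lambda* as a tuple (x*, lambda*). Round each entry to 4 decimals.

Form the Lagrangian:
  L(x, lambda) = (1/2) x^T Q x + c^T x + lambda^T (A x - b)
Stationarity (grad_x L = 0): Q x + c + A^T lambda = 0.
Primal feasibility: A x = b.

This gives the KKT block system:
  [ Q   A^T ] [ x     ]   [-c ]
  [ A    0  ] [ lambda ] = [ b ]

Solving the linear system:
  x*      = (-2.4308, 0.989, -1.3593)
  lambda* = (3.7471)
  f(x*)   = 22.2774

x* = (-2.4308, 0.989, -1.3593), lambda* = (3.7471)


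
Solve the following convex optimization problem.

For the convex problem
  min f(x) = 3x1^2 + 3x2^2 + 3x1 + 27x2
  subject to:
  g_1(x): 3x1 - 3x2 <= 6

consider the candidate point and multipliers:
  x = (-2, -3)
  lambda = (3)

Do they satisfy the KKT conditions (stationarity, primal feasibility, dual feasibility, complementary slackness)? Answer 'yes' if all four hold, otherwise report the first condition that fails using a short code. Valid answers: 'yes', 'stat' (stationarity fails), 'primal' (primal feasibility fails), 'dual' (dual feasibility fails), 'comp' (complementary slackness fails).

Gradient of f: grad f(x) = Q x + c = (-9, 9)
Constraint values g_i(x) = a_i^T x - b_i:
  g_1((-2, -3)) = -3
Stationarity residual: grad f(x) + sum_i lambda_i a_i = (0, 0)
  -> stationarity OK
Primal feasibility (all g_i <= 0): OK
Dual feasibility (all lambda_i >= 0): OK
Complementary slackness (lambda_i * g_i(x) = 0 for all i): FAILS

Verdict: the first failing condition is complementary_slackness -> comp.

comp


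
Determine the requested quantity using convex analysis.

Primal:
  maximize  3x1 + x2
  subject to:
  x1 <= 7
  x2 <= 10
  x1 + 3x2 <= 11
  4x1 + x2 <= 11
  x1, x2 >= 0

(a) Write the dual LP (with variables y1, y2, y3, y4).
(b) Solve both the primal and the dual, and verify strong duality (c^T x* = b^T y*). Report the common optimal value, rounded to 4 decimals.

The standard primal-dual pair for 'max c^T x s.t. A x <= b, x >= 0' is:
  Dual:  min b^T y  s.t.  A^T y >= c,  y >= 0.

So the dual LP is:
  minimize  7y1 + 10y2 + 11y3 + 11y4
  subject to:
    y1 + y3 + 4y4 >= 3
    y2 + 3y3 + y4 >= 1
    y1, y2, y3, y4 >= 0

Solving the primal: x* = (2, 3).
  primal value c^T x* = 9.
Solving the dual: y* = (0, 0, 0.0909, 0.7273).
  dual value b^T y* = 9.
Strong duality: c^T x* = b^T y*. Confirmed.

9


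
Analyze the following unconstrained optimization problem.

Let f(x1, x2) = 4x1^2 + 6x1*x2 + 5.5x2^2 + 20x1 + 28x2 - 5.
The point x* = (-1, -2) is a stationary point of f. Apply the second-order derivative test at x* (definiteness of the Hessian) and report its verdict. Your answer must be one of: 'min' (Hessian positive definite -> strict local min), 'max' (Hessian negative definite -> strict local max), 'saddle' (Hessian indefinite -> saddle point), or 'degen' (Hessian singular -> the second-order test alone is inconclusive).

Compute the Hessian H = grad^2 f:
  H = [[8, 6], [6, 11]]
Verify stationarity: grad f(x*) = H x* + g = (0, 0).
Eigenvalues of H: 3.3153, 15.6847.
Both eigenvalues > 0, so H is positive definite -> x* is a strict local min.

min


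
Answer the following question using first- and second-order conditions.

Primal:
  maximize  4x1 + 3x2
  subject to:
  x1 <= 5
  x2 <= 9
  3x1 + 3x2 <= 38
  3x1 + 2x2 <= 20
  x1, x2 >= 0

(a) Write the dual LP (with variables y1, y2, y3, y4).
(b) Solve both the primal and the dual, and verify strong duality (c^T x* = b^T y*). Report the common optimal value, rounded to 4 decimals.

The standard primal-dual pair for 'max c^T x s.t. A x <= b, x >= 0' is:
  Dual:  min b^T y  s.t.  A^T y >= c,  y >= 0.

So the dual LP is:
  minimize  5y1 + 9y2 + 38y3 + 20y4
  subject to:
    y1 + 3y3 + 3y4 >= 4
    y2 + 3y3 + 2y4 >= 3
    y1, y2, y3, y4 >= 0

Solving the primal: x* = (0.6667, 9).
  primal value c^T x* = 29.6667.
Solving the dual: y* = (0, 0.3333, 0, 1.3333).
  dual value b^T y* = 29.6667.
Strong duality: c^T x* = b^T y*. Confirmed.

29.6667


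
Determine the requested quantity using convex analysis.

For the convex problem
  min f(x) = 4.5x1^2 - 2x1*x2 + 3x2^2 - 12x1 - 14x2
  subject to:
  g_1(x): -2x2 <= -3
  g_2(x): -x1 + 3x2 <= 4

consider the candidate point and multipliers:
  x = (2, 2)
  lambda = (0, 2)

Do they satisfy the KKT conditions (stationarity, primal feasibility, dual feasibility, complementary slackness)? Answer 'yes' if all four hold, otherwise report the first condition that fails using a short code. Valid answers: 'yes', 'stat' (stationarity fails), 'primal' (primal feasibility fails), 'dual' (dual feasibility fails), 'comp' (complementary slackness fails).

Gradient of f: grad f(x) = Q x + c = (2, -6)
Constraint values g_i(x) = a_i^T x - b_i:
  g_1((2, 2)) = -1
  g_2((2, 2)) = 0
Stationarity residual: grad f(x) + sum_i lambda_i a_i = (0, 0)
  -> stationarity OK
Primal feasibility (all g_i <= 0): OK
Dual feasibility (all lambda_i >= 0): OK
Complementary slackness (lambda_i * g_i(x) = 0 for all i): OK

Verdict: yes, KKT holds.

yes


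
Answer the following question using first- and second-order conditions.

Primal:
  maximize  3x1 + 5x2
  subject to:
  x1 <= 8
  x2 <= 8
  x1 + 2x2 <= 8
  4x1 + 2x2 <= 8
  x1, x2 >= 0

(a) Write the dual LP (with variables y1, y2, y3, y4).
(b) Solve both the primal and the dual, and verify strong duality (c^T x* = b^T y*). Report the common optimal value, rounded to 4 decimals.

The standard primal-dual pair for 'max c^T x s.t. A x <= b, x >= 0' is:
  Dual:  min b^T y  s.t.  A^T y >= c,  y >= 0.

So the dual LP is:
  minimize  8y1 + 8y2 + 8y3 + 8y4
  subject to:
    y1 + y3 + 4y4 >= 3
    y2 + 2y3 + 2y4 >= 5
    y1, y2, y3, y4 >= 0

Solving the primal: x* = (0, 4).
  primal value c^T x* = 20.
Solving the dual: y* = (0, 0, 0, 2.5).
  dual value b^T y* = 20.
Strong duality: c^T x* = b^T y*. Confirmed.

20


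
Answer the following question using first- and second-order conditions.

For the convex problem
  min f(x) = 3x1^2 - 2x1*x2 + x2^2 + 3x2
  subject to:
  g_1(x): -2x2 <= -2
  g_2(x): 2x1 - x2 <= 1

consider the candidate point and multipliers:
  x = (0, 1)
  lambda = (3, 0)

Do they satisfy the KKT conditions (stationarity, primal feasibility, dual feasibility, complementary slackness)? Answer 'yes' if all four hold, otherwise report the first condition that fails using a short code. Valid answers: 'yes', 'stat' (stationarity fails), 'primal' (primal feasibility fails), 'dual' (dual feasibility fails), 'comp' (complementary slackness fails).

Gradient of f: grad f(x) = Q x + c = (-2, 5)
Constraint values g_i(x) = a_i^T x - b_i:
  g_1((0, 1)) = 0
  g_2((0, 1)) = -2
Stationarity residual: grad f(x) + sum_i lambda_i a_i = (-2, -1)
  -> stationarity FAILS
Primal feasibility (all g_i <= 0): OK
Dual feasibility (all lambda_i >= 0): OK
Complementary slackness (lambda_i * g_i(x) = 0 for all i): OK

Verdict: the first failing condition is stationarity -> stat.

stat


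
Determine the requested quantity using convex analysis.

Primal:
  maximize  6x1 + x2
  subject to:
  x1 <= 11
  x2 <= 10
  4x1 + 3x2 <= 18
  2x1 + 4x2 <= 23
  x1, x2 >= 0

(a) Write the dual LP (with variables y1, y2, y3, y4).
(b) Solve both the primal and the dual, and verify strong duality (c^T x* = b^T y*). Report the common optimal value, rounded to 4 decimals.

The standard primal-dual pair for 'max c^T x s.t. A x <= b, x >= 0' is:
  Dual:  min b^T y  s.t.  A^T y >= c,  y >= 0.

So the dual LP is:
  minimize  11y1 + 10y2 + 18y3 + 23y4
  subject to:
    y1 + 4y3 + 2y4 >= 6
    y2 + 3y3 + 4y4 >= 1
    y1, y2, y3, y4 >= 0

Solving the primal: x* = (4.5, 0).
  primal value c^T x* = 27.
Solving the dual: y* = (0, 0, 1.5, 0).
  dual value b^T y* = 27.
Strong duality: c^T x* = b^T y*. Confirmed.

27


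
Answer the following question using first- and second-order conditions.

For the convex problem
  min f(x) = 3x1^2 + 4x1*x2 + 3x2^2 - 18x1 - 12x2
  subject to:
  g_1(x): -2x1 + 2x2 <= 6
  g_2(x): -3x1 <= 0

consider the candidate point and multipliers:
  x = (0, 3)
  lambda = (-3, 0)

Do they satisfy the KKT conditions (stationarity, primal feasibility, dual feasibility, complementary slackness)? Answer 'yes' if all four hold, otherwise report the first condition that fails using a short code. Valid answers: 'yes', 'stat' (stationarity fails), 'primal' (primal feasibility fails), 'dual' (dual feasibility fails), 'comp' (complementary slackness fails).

Gradient of f: grad f(x) = Q x + c = (-6, 6)
Constraint values g_i(x) = a_i^T x - b_i:
  g_1((0, 3)) = 0
  g_2((0, 3)) = 0
Stationarity residual: grad f(x) + sum_i lambda_i a_i = (0, 0)
  -> stationarity OK
Primal feasibility (all g_i <= 0): OK
Dual feasibility (all lambda_i >= 0): FAILS
Complementary slackness (lambda_i * g_i(x) = 0 for all i): OK

Verdict: the first failing condition is dual_feasibility -> dual.

dual


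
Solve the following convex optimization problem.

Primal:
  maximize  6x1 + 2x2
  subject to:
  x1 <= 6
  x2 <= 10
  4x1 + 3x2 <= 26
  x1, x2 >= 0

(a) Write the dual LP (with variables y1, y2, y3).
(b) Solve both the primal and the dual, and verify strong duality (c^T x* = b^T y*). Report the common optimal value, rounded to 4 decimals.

The standard primal-dual pair for 'max c^T x s.t. A x <= b, x >= 0' is:
  Dual:  min b^T y  s.t.  A^T y >= c,  y >= 0.

So the dual LP is:
  minimize  6y1 + 10y2 + 26y3
  subject to:
    y1 + 4y3 >= 6
    y2 + 3y3 >= 2
    y1, y2, y3 >= 0

Solving the primal: x* = (6, 0.6667).
  primal value c^T x* = 37.3333.
Solving the dual: y* = (3.3333, 0, 0.6667).
  dual value b^T y* = 37.3333.
Strong duality: c^T x* = b^T y*. Confirmed.

37.3333
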